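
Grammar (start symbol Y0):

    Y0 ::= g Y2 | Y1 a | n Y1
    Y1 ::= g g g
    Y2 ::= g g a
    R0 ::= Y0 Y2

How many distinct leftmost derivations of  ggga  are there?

Parse trees for ggga:
  [Y0 g [Y2 g g a]]
  [Y0 [Y1 g g g] a]

2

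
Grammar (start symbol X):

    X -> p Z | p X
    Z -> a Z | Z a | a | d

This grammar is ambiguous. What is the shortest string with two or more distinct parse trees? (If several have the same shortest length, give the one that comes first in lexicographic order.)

length 2: no string has ≥2 trees
length 3: p a a has 2 parse trees

Two derivations of p a a:
  X ⇒ p Z ⇒ p a Z ⇒ p a a
  X ⇒ p Z ⇒ p Z a ⇒ p a a

p a a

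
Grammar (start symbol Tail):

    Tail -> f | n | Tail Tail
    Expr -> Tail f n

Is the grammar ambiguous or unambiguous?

Witness: f f f

Derivation 1: Tail ⇒ Tail Tail ⇒ f Tail ⇒ f Tail Tail ⇒ f f Tail ⇒ f f f
Derivation 2: Tail ⇒ Tail Tail ⇒ Tail Tail Tail ⇒ f Tail Tail ⇒ f f Tail ⇒ f f f

Two distinct leftmost derivations for the same string.

Ambiguous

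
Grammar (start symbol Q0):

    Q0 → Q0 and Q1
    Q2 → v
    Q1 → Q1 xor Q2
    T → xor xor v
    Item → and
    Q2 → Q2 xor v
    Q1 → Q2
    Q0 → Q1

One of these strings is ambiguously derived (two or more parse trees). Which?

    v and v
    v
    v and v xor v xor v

v and v xor v xor v

v and v: 1 tree
v: 1 tree
v and v xor v xor v: 4 trees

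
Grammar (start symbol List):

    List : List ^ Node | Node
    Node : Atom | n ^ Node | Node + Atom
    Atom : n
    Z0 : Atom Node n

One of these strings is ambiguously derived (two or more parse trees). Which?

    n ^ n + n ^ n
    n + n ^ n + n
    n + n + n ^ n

n ^ n + n ^ n

n ^ n + n ^ n: 3 trees
n + n ^ n + n: 1 tree
n + n + n ^ n: 1 tree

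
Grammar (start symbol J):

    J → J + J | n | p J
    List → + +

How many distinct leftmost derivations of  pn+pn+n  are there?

7

Parse trees for pn+pn+n:
  [J [J p [J n]] + [J [J p [J n]] + [J n]]]
  [J [J p [J n]] + [J p [J [J n] + [J n]]]]
  [J [J [J p [J n]] + [J p [J n]]] + [J n]]
  [J [J p [J [J n] + [J p [J n]]]] + [J n]]
  [J p [J [J n] + [J [J p [J n]] + [J n]]]]
  [J p [J [J n] + [J p [J [J n] + [J n]]]]]
  [J p [J [J [J n] + [J p [J n]]] + [J n]]]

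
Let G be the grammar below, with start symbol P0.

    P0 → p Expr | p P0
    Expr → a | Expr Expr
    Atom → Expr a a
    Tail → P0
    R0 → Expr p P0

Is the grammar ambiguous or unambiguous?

Ambiguous

Witness: p a a a

Derivation 1: P0 ⇒ p Expr ⇒ p Expr Expr ⇒ p a Expr ⇒ p a Expr Expr ⇒ p a a Expr ⇒ p a a a
Derivation 2: P0 ⇒ p Expr ⇒ p Expr Expr ⇒ p Expr Expr Expr ⇒ p a Expr Expr ⇒ p a a Expr ⇒ p a a a

Two distinct leftmost derivations for the same string.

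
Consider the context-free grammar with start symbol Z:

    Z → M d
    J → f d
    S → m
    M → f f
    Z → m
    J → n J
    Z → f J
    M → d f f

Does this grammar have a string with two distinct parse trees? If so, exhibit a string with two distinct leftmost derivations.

Witness: f f d

Derivation 1: Z ⇒ M d ⇒ f f d
Derivation 2: Z ⇒ f J ⇒ f f d

Two distinct leftmost derivations for the same string.

Ambiguous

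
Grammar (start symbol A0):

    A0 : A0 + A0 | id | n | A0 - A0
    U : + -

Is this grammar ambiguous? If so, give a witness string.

Ambiguous

Witness: id + id + id

Derivation 1: A0 ⇒ A0 + A0 ⇒ A0 + A0 + A0 ⇒ id + A0 + A0 ⇒ id + id + A0 ⇒ id + id + id
Derivation 2: A0 ⇒ A0 + A0 ⇒ id + A0 ⇒ id + A0 + A0 ⇒ id + id + A0 ⇒ id + id + id

Two distinct leftmost derivations for the same string.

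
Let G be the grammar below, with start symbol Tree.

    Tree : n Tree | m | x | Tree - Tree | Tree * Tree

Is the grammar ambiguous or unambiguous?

Witness: n m * m

Derivation 1: Tree ⇒ n Tree ⇒ n Tree * Tree ⇒ n m * Tree ⇒ n m * m
Derivation 2: Tree ⇒ Tree * Tree ⇒ n Tree * Tree ⇒ n m * Tree ⇒ n m * m

Two distinct leftmost derivations for the same string.

Ambiguous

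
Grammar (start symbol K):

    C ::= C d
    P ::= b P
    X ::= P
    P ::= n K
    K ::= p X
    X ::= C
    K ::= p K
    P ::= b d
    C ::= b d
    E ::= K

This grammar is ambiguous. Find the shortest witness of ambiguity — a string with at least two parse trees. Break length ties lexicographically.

p b d

length 3: p b d has 2 parse trees

Two derivations of p b d:
  K ⇒ p X ⇒ p P ⇒ p b d
  K ⇒ p X ⇒ p C ⇒ p b d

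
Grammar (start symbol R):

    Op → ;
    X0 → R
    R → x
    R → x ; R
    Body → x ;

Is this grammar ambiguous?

Unambiguous

Only R is reachable from R; ignoring the rest: The reachable grammar is A → atom sep A | atom. Each atom is followed by either the separator (recurse) or end-of-string (stop) — no choice point.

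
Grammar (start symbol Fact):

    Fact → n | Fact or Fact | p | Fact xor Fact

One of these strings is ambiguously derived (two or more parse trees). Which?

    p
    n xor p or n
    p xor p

p: 1 tree
n xor p or n: 2 trees
p xor p: 1 tree

n xor p or n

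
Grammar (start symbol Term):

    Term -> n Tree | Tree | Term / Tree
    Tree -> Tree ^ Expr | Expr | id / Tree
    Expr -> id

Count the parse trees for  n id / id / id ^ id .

7

Parse trees for n id / id / id ^ id:
  [Term n [Tree [Tree id / [Tree id / [Tree [Expr id]]]] ^ [Expr id]]]
  [Term n [Tree id / [Tree [Tree id / [Tree [Expr id]]] ^ [Expr id]]]]
  [Term n [Tree id / [Tree id / [Tree [Tree [Expr id]] ^ [Expr id]]]]]
  [Term [Term n [Tree [Expr id]]] / [Tree [Tree id / [Tree [Expr id]]] ^ [Expr id]]]
  [Term [Term n [Tree [Expr id]]] / [Tree id / [Tree [Tree [Expr id]] ^ [Expr id]]]]
  [Term [Term n [Tree id / [Tree [Expr id]]]] / [Tree [Tree [Expr id]] ^ [Expr id]]]
  [Term [Term [Term n [Tree [Expr id]]] / [Tree [Expr id]]] / [Tree [Tree [Expr id]] ^ [Expr id]]]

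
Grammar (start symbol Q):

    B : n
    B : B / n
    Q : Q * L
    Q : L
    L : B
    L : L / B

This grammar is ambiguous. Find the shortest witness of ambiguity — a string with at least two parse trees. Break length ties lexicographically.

n / n

length 1: no string has ≥2 trees
length 3: n / n has 2 parse trees

Two derivations of n / n:
  Q ⇒ L ⇒ B ⇒ B / n ⇒ n / n
  Q ⇒ L ⇒ L / B ⇒ B / B ⇒ n / B ⇒ n / n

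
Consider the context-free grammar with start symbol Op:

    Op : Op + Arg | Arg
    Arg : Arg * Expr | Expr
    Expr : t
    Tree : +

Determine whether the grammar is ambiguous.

(Tree is unreachable from Op, so its rules don't affect L(Op).) Op → Op + Arg | Arg  ;  Arg → Arg * Expr | Expr  — a left-associative chain with Expr at the bottom. Each string factors uniquely by precedence.

Unambiguous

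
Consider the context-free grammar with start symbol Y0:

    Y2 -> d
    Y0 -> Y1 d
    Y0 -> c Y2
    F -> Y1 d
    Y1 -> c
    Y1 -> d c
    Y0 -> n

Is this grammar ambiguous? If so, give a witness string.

Witness: c d

Derivation 1: Y0 ⇒ Y1 d ⇒ c d
Derivation 2: Y0 ⇒ c Y2 ⇒ c d

Two distinct leftmost derivations for the same string.

Ambiguous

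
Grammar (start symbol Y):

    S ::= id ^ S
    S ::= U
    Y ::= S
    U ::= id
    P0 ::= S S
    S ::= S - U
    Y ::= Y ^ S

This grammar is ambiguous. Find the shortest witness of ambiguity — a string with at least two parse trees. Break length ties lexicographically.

id ^ id

length 1: no string has ≥2 trees
length 3: id ^ id has 2 parse trees

Two derivations of id ^ id:
  Y ⇒ S ⇒ id ^ S ⇒ id ^ U ⇒ id ^ id
  Y ⇒ Y ^ S ⇒ S ^ S ⇒ U ^ S ⇒ id ^ S ⇒ id ^ U ⇒ id ^ id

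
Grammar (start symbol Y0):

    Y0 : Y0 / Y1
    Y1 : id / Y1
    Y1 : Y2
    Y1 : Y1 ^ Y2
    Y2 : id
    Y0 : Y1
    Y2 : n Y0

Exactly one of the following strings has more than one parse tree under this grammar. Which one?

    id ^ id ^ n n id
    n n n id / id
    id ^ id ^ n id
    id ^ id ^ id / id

id ^ id ^ n n id: 1 tree
n n n id / id: 5 trees
id ^ id ^ n id: 1 tree
id ^ id ^ id / id: 1 tree

n n n id / id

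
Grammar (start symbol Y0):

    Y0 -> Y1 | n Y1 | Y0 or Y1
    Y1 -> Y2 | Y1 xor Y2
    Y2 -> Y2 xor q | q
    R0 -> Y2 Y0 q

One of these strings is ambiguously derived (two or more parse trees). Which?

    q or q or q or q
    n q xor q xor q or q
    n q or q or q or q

q or q or q or q: 1 tree
n q xor q xor q or q: 4 trees
n q or q or q or q: 1 tree

n q xor q xor q or q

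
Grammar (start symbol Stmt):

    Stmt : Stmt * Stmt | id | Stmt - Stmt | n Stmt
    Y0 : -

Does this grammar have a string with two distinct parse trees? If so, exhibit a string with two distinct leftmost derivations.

Witness: n id * id

Derivation 1: Stmt ⇒ Stmt * Stmt ⇒ n Stmt * Stmt ⇒ n id * Stmt ⇒ n id * id
Derivation 2: Stmt ⇒ n Stmt ⇒ n Stmt * Stmt ⇒ n id * Stmt ⇒ n id * id

Two distinct leftmost derivations for the same string.

Ambiguous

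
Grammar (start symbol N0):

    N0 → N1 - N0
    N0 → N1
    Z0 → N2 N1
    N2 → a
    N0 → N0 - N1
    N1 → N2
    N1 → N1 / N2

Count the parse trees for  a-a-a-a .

8

Parse trees for a-a-a-a:
  [N0 [N1 [N2 a]] - [N0 [N1 [N2 a]] - [N0 [N1 [N2 a]] - [N0 [N1 [N2 a]]]]]]
  [N0 [N1 [N2 a]] - [N0 [N1 [N2 a]] - [N0 [N0 [N1 [N2 a]]] - [N1 [N2 a]]]]]
  [N0 [N1 [N2 a]] - [N0 [N0 [N1 [N2 a]] - [N0 [N1 [N2 a]]]] - [N1 [N2 a]]]]
  [N0 [N1 [N2 a]] - [N0 [N0 [N0 [N1 [N2 a]]] - [N1 [N2 a]]] - [N1 [N2 a]]]]
  [N0 [N0 [N1 [N2 a]] - [N0 [N1 [N2 a]] - [N0 [N1 [N2 a]]]]] - [N1 [N2 a]]]
  [N0 [N0 [N1 [N2 a]] - [N0 [N0 [N1 [N2 a]]] - [N1 [N2 a]]]] - [N1 [N2 a]]]
  [N0 [N0 [N0 [N1 [N2 a]] - [N0 [N1 [N2 a]]]] - [N1 [N2 a]]] - [N1 [N2 a]]]
  [N0 [N0 [N0 [N0 [N1 [N2 a]]] - [N1 [N2 a]]] - [N1 [N2 a]]] - [N1 [N2 a]]]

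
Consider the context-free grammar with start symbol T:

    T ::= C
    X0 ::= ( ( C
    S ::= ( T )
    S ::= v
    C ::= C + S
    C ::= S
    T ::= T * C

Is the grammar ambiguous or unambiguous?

Unambiguous

Only T, C, S are reachable from T; ignoring the rest: This is a standard precedence ladder (T over C over S), with each level left-recursive on its own operator ('*' at T, '+' at C). That structure is LR(1), hence unambiguous.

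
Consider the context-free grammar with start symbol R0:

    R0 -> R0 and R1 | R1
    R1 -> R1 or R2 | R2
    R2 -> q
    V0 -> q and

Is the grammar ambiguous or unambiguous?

Unambiguous

(V0 is unreachable from R0, so its rules don't affect L(R0).) The grammar is stratified — R0 handles 'and' (left-recursive), R1 handles 'or', R2 atoms. Each operator has a fixed associativity and precedence level, so every string has one parse.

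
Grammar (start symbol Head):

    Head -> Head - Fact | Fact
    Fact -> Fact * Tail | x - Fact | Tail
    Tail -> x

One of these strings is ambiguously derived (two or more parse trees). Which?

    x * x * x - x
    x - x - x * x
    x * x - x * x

x * x * x - x: 1 tree
x - x - x * x: 7 trees
x * x - x * x: 1 tree

x - x - x * x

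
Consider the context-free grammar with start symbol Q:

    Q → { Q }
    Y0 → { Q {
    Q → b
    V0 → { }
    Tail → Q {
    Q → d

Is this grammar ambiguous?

Only Q is reachable from Q; ignoring the rest: L(Q) is { openⁿ atom closeⁿ : n ≥ 0 }. The bracket depth fixes n, and the derivation is forced at every step.

Unambiguous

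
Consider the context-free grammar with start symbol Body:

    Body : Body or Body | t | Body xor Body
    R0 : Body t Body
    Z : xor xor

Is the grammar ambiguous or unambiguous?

Ambiguous

Witness: t or t or t

Derivation 1: Body ⇒ Body or Body ⇒ Body or Body or Body ⇒ t or Body or Body ⇒ t or t or Body ⇒ t or t or t
Derivation 2: Body ⇒ Body or Body ⇒ t or Body ⇒ t or Body or Body ⇒ t or t or Body ⇒ t or t or t

Two distinct leftmost derivations for the same string.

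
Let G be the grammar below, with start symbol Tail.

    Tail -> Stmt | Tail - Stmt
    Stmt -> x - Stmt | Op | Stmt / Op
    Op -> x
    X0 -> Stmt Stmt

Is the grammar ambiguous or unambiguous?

Ambiguous

Witness: x - x

Derivation 1: Tail ⇒ Stmt ⇒ x - Stmt ⇒ x - Op ⇒ x - x
Derivation 2: Tail ⇒ Tail - Stmt ⇒ Stmt - Stmt ⇒ Op - Stmt ⇒ x - Stmt ⇒ x - Op ⇒ x - x

Two distinct leftmost derivations for the same string.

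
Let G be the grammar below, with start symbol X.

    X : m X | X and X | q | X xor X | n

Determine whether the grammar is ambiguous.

Ambiguous

Witness: m n and n

Derivation 1: X ⇒ m X ⇒ m X and X ⇒ m n and X ⇒ m n and n
Derivation 2: X ⇒ X and X ⇒ m X and X ⇒ m n and X ⇒ m n and n

Two distinct leftmost derivations for the same string.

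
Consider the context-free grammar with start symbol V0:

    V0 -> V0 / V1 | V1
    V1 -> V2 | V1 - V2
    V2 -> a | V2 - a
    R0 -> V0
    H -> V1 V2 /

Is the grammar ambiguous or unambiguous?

Ambiguous

Witness: a - a

Derivation 1: V0 ⇒ V1 ⇒ V2 ⇒ V2 - a ⇒ a - a
Derivation 2: V0 ⇒ V1 ⇒ V1 - V2 ⇒ V2 - V2 ⇒ a - V2 ⇒ a - a

Two distinct leftmost derivations for the same string.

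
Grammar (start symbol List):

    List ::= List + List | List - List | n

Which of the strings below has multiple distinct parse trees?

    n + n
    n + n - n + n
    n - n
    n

n + n - n + n

n + n: 1 tree
n + n - n + n: 5 trees
n - n: 1 tree
n: 1 tree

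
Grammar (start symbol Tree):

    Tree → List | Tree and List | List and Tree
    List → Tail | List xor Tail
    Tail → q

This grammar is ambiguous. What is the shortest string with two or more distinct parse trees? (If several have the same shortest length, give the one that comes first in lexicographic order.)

length 1: no string has ≥2 trees
length 3: q and q has 2 parse trees

Two derivations of q and q:
  Tree ⇒ Tree and List ⇒ List and List ⇒ Tail and List ⇒ q and List ⇒ q and Tail ⇒ q and q
  Tree ⇒ List and Tree ⇒ Tail and Tree ⇒ q and Tree ⇒ q and List ⇒ q and Tail ⇒ q and q

q and q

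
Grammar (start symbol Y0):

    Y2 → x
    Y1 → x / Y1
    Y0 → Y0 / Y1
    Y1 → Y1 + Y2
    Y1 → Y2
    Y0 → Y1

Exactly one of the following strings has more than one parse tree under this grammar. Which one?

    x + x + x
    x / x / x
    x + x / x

x + x + x: 1 tree
x / x / x: 4 trees
x + x / x: 1 tree

x / x / x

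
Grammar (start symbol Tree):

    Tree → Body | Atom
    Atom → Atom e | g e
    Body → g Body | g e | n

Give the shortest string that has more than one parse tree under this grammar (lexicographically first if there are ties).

length 1: no string has ≥2 trees
length 2: g e has 2 parse trees

Two derivations of g e:
  Tree ⇒ Body ⇒ g e
  Tree ⇒ Atom ⇒ g e

g e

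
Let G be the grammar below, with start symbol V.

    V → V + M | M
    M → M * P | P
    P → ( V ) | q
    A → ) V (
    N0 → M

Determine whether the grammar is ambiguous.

Unambiguous

Only V, M, P are reachable from V; ignoring the rest: The grammar is stratified — V handles '+' (left-recursive), M handles '*', P atoms. Each operator has a fixed associativity and precedence level, so every string has one parse.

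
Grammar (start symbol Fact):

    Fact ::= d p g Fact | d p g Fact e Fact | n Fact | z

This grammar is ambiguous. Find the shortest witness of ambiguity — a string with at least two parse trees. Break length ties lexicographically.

length 1: no string has ≥2 trees
length 2: no string has ≥2 trees
length 3: no string has ≥2 trees
length 4: no string has ≥2 trees
length 5: no string has ≥2 trees
length 6: no string has ≥2 trees
length 7: no string has ≥2 trees
length 8: no string has ≥2 trees
length 9: d p g d p g z e z has 2 parse trees

Two derivations of d p g d p g z e z:
  Fact ⇒ d p g Fact ⇒ d p g d p g Fact e Fact ⇒ d p g d p g z e Fact ⇒ d p g d p g z e z
  Fact ⇒ d p g Fact e Fact ⇒ d p g d p g Fact e Fact ⇒ d p g d p g z e Fact ⇒ d p g d p g z e z

d p g d p g z e z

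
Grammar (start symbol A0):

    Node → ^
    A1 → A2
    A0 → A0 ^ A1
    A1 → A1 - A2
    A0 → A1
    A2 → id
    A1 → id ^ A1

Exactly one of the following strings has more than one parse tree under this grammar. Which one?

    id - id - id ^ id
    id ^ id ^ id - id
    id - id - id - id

id - id - id ^ id: 1 tree
id ^ id ^ id - id: 7 trees
id - id - id - id: 1 tree

id ^ id ^ id - id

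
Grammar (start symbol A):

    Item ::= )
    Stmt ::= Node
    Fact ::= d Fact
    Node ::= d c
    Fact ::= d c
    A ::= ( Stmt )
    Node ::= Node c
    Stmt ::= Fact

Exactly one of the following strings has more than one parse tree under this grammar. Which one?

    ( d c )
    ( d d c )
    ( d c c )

( d c ): 2 trees
( d d c ): 1 tree
( d c c ): 1 tree

( d c )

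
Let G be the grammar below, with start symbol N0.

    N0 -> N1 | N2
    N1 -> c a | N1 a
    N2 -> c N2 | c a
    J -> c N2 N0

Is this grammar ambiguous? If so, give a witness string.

Witness: c a

Derivation 1: N0 ⇒ N1 ⇒ c a
Derivation 2: N0 ⇒ N2 ⇒ c a

Two distinct leftmost derivations for the same string.

Ambiguous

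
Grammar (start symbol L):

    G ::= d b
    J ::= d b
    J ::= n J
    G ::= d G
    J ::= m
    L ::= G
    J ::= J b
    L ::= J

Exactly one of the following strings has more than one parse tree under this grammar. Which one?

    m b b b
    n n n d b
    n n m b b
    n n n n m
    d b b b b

m b b b: 1 tree
n n n d b: 1 tree
n n m b b: 6 trees
n n n n m: 1 tree
d b b b b: 1 tree

n n m b b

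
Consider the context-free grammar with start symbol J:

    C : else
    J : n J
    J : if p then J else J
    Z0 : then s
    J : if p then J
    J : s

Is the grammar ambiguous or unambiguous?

Witness: if p then if p then s else s

Derivation 1: J ⇒ if p then J else J ⇒ if p then if p then J else J ⇒ if p then if p then s else J ⇒ if p then if p then s else s
Derivation 2: J ⇒ if p then J ⇒ if p then if p then J else J ⇒ if p then if p then s else J ⇒ if p then if p then s else s

Two distinct leftmost derivations for the same string.

Ambiguous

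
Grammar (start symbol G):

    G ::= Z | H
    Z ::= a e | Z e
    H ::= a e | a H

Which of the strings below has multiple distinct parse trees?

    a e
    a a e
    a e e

a e: 2 trees
a a e: 1 tree
a e e: 1 tree

a e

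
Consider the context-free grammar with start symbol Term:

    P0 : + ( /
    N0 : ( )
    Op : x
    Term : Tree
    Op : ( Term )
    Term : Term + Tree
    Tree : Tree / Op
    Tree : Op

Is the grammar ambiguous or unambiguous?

Unambiguous

Only Term, Tree, Op are reachable from Term; ignoring the rest: The grammar is stratified — Term handles '+' (left-recursive), Tree handles '/', Op atoms. Each operator has a fixed associativity and precedence level, so every string has one parse.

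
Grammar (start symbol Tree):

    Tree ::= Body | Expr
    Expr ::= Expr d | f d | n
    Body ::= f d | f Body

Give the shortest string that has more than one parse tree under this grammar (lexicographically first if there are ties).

f d

length 1: no string has ≥2 trees
length 2: f d has 2 parse trees

Two derivations of f d:
  Tree ⇒ Body ⇒ f d
  Tree ⇒ Expr ⇒ f d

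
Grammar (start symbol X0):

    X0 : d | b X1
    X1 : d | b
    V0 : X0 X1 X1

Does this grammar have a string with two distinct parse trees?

(V0 is unreachable from X0, so its rules don't affect L(X0).) The reachable rules are right-linear with at most one rule per (nonterminal, next-terminal) pair. Each input token forces the next rule, so parsing is deterministic.

Unambiguous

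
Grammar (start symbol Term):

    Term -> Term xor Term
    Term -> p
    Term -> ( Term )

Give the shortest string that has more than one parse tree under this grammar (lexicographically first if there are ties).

p xor p xor p

length 1: no string has ≥2 trees
length 3: no string has ≥2 trees
length 5: p xor p xor p has 2 parse trees

Two derivations of p xor p xor p:
  Term ⇒ Term xor Term ⇒ Term xor Term xor Term ⇒ p xor Term xor Term ⇒ p xor p xor Term ⇒ p xor p xor p
  Term ⇒ Term xor Term ⇒ p xor Term ⇒ p xor Term xor Term ⇒ p xor p xor Term ⇒ p xor p xor p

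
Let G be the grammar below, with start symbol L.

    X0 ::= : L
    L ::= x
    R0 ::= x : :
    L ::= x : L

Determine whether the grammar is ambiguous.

Unambiguous

Only L is reachable from L; ignoring the rest: Right-recursive list with a separator: after each atom, whether the separator follows determines the rule. One parse per string.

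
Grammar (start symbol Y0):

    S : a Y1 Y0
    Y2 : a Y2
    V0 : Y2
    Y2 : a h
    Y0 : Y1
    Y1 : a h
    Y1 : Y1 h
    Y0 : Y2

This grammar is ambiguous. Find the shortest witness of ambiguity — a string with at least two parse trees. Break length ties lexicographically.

a h

length 2: a h has 2 parse trees

Two derivations of a h:
  Y0 ⇒ Y1 ⇒ a h
  Y0 ⇒ Y2 ⇒ a h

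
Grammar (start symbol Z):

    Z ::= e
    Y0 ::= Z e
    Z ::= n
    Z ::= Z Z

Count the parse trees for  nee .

Parse trees for nee:
  [Z [Z n] [Z [Z e] [Z e]]]
  [Z [Z [Z n] [Z e]] [Z e]]

2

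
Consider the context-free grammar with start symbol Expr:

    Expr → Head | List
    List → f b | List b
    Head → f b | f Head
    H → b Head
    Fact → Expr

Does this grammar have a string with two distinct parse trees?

Ambiguous

Witness: f b

Derivation 1: Expr ⇒ Head ⇒ f b
Derivation 2: Expr ⇒ List ⇒ f b

Two distinct leftmost derivations for the same string.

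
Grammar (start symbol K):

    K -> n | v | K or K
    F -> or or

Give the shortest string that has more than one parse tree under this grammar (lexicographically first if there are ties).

length 1: no string has ≥2 trees
length 3: no string has ≥2 trees
length 5: n or n or n has 2 parse trees

Two derivations of n or n or n:
  K ⇒ K or K ⇒ n or K ⇒ n or K or K ⇒ n or n or K ⇒ n or n or n
  K ⇒ K or K ⇒ K or K or K ⇒ n or K or K ⇒ n or n or K ⇒ n or n or n

n or n or n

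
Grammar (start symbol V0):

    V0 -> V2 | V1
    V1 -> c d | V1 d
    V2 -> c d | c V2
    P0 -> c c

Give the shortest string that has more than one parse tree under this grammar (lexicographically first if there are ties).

length 2: c d has 2 parse trees

Two derivations of c d:
  V0 ⇒ V2 ⇒ c d
  V0 ⇒ V1 ⇒ c d

c d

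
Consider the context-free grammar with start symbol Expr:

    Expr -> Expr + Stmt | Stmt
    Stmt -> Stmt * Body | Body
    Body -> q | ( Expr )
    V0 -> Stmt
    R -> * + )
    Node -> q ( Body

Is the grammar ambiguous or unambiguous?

Unambiguous

Only Expr, Stmt, Body are reachable from Expr; ignoring the rest: The grammar is stratified — Expr handles '+' (left-recursive), Stmt handles '*', Body atoms. Each operator has a fixed associativity and precedence level, so every string has one parse.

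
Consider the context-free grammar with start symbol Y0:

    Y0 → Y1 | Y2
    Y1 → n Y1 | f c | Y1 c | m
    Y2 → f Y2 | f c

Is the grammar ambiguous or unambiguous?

Ambiguous

Witness: f c

Derivation 1: Y0 ⇒ Y1 ⇒ f c
Derivation 2: Y0 ⇒ Y2 ⇒ f c

Two distinct leftmost derivations for the same string.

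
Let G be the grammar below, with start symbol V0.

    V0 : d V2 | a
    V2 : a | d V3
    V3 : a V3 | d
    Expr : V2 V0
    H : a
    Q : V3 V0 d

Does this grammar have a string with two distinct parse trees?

Only V0, V2, V3 are reachable from V0; ignoring the rest: The reachable rules are right-linear with at most one rule per (nonterminal, next-terminal) pair. Each input token forces the next rule, so parsing is deterministic.

Unambiguous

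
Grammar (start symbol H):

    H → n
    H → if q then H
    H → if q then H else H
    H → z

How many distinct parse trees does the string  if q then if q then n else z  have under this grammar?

Parse trees for if q then if q then n else z:
  [H if q then [H if q then [H n] else [H z]]]
  [H if q then [H if q then [H n]] else [H z]]

2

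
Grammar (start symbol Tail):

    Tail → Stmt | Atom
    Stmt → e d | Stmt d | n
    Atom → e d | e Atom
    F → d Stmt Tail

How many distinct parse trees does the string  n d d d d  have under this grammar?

1

Parse trees for n d d d d:
  [Tail [Stmt [Stmt [Stmt [Stmt [Stmt n] d] d] d] d]]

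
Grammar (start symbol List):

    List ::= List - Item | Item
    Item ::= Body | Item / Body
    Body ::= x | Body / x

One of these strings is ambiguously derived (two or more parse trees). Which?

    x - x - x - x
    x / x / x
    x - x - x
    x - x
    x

x / x / x

x - x - x - x: 1 tree
x / x / x: 4 trees
x - x - x: 1 tree
x - x: 1 tree
x: 1 tree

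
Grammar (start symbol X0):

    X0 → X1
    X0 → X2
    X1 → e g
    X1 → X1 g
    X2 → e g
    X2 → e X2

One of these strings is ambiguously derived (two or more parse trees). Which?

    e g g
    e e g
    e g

e g

e g g: 1 tree
e e g: 1 tree
e g: 2 trees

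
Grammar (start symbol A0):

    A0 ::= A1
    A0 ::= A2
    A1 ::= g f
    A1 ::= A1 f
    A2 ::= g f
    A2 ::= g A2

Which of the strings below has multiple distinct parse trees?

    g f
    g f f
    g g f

g f

g f: 2 trees
g f f: 1 tree
g g f: 1 tree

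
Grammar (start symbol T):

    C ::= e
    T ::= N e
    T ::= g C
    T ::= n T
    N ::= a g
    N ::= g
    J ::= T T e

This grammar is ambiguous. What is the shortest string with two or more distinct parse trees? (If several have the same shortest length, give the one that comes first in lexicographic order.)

g e

length 2: g e has 2 parse trees

Two derivations of g e:
  T ⇒ N e ⇒ g e
  T ⇒ g C ⇒ g e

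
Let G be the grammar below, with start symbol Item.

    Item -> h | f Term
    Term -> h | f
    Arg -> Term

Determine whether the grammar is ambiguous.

Only Item, Term are reachable from Item; ignoring the rest: Each reachable nonterminal has at most one production per leading terminal, and all productions are right-linear; the derivation is determined token-by-token.

Unambiguous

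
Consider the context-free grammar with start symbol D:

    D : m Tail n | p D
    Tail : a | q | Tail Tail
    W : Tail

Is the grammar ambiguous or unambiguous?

Ambiguous

Witness: m a a a n

Derivation 1: D ⇒ m Tail n ⇒ m Tail Tail n ⇒ m a Tail n ⇒ m a Tail Tail n ⇒ m a a Tail n ⇒ m a a a n
Derivation 2: D ⇒ m Tail n ⇒ m Tail Tail n ⇒ m Tail Tail Tail n ⇒ m a Tail Tail n ⇒ m a a Tail n ⇒ m a a a n

Two distinct leftmost derivations for the same string.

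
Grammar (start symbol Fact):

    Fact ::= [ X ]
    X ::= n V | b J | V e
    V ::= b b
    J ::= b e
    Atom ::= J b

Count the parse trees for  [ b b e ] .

2

Parse trees for [ b b e ]:
  [Fact [ [X b [J b e]] ]]
  [Fact [ [X [V b b] e] ]]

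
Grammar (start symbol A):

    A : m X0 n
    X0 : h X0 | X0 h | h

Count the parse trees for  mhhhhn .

8

Parse trees for mhhhhn:
  [A m [X0 h [X0 h [X0 h [X0 h]]]] n]
  [A m [X0 h [X0 h [X0 [X0 h] h]]] n]
  [A m [X0 h [X0 [X0 h [X0 h]] h]] n]
  [A m [X0 h [X0 [X0 [X0 h] h] h]] n]
  [A m [X0 [X0 h [X0 h [X0 h]]] h] n]
  [A m [X0 [X0 h [X0 [X0 h] h]] h] n]
  [A m [X0 [X0 [X0 h [X0 h]] h] h] n]
  [A m [X0 [X0 [X0 [X0 h] h] h] h] n]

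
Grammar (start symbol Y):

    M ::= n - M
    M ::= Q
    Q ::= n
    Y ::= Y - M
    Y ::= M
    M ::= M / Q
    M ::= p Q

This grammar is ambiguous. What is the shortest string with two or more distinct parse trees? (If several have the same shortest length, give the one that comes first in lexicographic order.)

length 1: no string has ≥2 trees
length 2: no string has ≥2 trees
length 3: n - n has 2 parse trees

Two derivations of n - n:
  Y ⇒ Y - M ⇒ M - M ⇒ Q - M ⇒ n - M ⇒ n - Q ⇒ n - n
  Y ⇒ M ⇒ n - M ⇒ n - Q ⇒ n - n

n - n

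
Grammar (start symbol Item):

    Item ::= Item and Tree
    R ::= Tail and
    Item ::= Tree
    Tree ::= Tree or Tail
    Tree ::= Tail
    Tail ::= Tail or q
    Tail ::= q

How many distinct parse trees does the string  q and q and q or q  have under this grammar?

2

Parse trees for q and q and q or q:
  [Item [Item [Item [Tree [Tail q]]] and [Tree [Tail q]]] and [Tree [Tree [Tail q]] or [Tail q]]]
  [Item [Item [Item [Tree [Tail q]]] and [Tree [Tail q]]] and [Tree [Tail [Tail q] or q]]]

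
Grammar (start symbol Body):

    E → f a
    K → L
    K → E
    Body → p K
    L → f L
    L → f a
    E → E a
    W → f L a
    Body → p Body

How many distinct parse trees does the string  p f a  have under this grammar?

2

Parse trees for p f a:
  [Body p [K [L f a]]]
  [Body p [K [E f a]]]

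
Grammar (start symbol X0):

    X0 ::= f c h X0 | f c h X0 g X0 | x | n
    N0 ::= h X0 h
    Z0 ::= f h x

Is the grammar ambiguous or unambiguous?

Ambiguous

Witness: f c h f c h n g n

Derivation 1: X0 ⇒ f c h X0 ⇒ f c h f c h X0 g X0 ⇒ f c h f c h n g X0 ⇒ f c h f c h n g n
Derivation 2: X0 ⇒ f c h X0 g X0 ⇒ f c h f c h X0 g X0 ⇒ f c h f c h n g X0 ⇒ f c h f c h n g n

Two distinct leftmost derivations for the same string.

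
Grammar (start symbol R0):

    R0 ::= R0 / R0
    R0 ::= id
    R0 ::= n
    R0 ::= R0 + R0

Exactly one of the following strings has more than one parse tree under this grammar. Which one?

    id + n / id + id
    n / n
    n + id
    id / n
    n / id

id + n / id + id: 5 trees
n / n: 1 tree
n + id: 1 tree
id / n: 1 tree
n / id: 1 tree

id + n / id + id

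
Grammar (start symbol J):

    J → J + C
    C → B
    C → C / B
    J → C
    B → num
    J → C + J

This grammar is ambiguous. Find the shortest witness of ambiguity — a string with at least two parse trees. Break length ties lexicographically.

length 1: no string has ≥2 trees
length 3: num + num has 2 parse trees

Two derivations of num + num:
  J ⇒ J + C ⇒ C + C ⇒ B + C ⇒ num + C ⇒ num + B ⇒ num + num
  J ⇒ C + J ⇒ B + J ⇒ num + J ⇒ num + C ⇒ num + B ⇒ num + num

num + num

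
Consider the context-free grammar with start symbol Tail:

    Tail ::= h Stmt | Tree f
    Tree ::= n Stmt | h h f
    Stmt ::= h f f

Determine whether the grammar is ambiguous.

Ambiguous

Witness: h h f f

Derivation 1: Tail ⇒ h Stmt ⇒ h h f f
Derivation 2: Tail ⇒ Tree f ⇒ h h f f

Two distinct leftmost derivations for the same string.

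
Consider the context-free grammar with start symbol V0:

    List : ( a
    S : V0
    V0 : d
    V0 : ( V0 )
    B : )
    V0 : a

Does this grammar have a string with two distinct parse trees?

(S, List, B are unreachable from V0, so their rules don't affect L(V0).) Each string is a nest of matched brackets around a single atom. An opening bracket forces the recursive rule; an atom forces the base rule.

Unambiguous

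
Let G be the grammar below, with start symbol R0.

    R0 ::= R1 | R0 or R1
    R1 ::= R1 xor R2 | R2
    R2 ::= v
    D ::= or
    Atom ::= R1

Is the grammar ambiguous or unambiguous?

Only R0, R1, R2 are reachable from R0; ignoring the rest: The grammar is stratified — R0 handles 'or' (left-recursive), R1 handles 'xor', R2 atoms. Each operator has a fixed associativity and precedence level, so every string has one parse.

Unambiguous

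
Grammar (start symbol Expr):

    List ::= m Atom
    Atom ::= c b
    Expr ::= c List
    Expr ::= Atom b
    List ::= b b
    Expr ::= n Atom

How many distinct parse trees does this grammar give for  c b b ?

Parse trees for c b b:
  [Expr c [List b b]]
  [Expr [Atom c b] b]

2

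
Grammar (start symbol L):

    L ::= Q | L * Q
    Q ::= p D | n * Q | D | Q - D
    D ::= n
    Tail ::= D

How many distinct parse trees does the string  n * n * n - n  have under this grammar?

7

Parse trees for n * n * n - n:
  [L [Q n * [Q n * [Q [Q [D n]] - [D n]]]]]
  [L [Q n * [Q [Q n * [Q [D n]]] - [D n]]]]
  [L [Q [Q n * [Q n * [Q [D n]]]] - [D n]]]
  [L [L [Q [D n]]] * [Q n * [Q [Q [D n]] - [D n]]]]
  [L [L [Q [D n]]] * [Q [Q n * [Q [D n]]] - [D n]]]
  [L [L [Q n * [Q [D n]]]] * [Q [Q [D n]] - [D n]]]
  [L [L [L [Q [D n]]] * [Q [D n]]] * [Q [Q [D n]] - [D n]]]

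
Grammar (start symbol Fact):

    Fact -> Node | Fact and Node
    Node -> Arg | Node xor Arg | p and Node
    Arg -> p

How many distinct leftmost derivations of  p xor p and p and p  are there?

2

Parse trees for p xor p and p and p:
  [Fact [Fact [Node [Node [Arg p]] xor [Arg p]]] and [Node p and [Node [Arg p]]]]
  [Fact [Fact [Fact [Node [Node [Arg p]] xor [Arg p]]] and [Node [Arg p]]] and [Node [Arg p]]]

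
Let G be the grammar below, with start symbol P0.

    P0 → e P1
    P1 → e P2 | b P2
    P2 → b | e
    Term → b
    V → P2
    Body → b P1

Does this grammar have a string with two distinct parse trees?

Unambiguous

(Term, V, Body are unreachable from P0, so their rules don't affect L(P0).) The reachable rules are right-linear with at most one rule per (nonterminal, next-terminal) pair. Each input token forces the next rule, so parsing is deterministic.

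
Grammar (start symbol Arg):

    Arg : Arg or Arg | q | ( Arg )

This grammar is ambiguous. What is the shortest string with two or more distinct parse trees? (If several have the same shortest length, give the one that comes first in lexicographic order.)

length 1: no string has ≥2 trees
length 3: no string has ≥2 trees
length 5: q or q or q has 2 parse trees

Two derivations of q or q or q:
  Arg ⇒ Arg or Arg ⇒ Arg or Arg or Arg ⇒ q or Arg or Arg ⇒ q or q or Arg ⇒ q or q or q
  Arg ⇒ Arg or Arg ⇒ q or Arg ⇒ q or Arg or Arg ⇒ q or q or Arg ⇒ q or q or q

q or q or q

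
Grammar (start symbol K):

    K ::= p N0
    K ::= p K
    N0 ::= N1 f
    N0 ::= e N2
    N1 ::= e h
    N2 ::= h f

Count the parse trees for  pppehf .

2

Parse trees for pppehf:
  [K p [K p [K p [N0 [N1 e h] f]]]]
  [K p [K p [K p [N0 e [N2 h f]]]]]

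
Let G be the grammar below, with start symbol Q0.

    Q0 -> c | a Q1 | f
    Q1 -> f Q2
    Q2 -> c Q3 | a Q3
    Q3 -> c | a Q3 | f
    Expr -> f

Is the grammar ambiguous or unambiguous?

(Expr is unreachable from Q0, so its rules don't affect L(Q0).) The reachable rules are right-linear with at most one rule per (nonterminal, next-terminal) pair. Each input token forces the next rule, so parsing is deterministic.

Unambiguous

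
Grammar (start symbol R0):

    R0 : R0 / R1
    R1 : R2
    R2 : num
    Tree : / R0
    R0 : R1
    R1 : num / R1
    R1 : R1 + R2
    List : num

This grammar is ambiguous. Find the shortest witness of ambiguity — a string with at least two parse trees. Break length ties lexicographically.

length 1: no string has ≥2 trees
length 3: num / num has 2 parse trees

Two derivations of num / num:
  R0 ⇒ R0 / R1 ⇒ R1 / R1 ⇒ R2 / R1 ⇒ num / R1 ⇒ num / R2 ⇒ num / num
  R0 ⇒ R1 ⇒ num / R1 ⇒ num / R2 ⇒ num / num

num / num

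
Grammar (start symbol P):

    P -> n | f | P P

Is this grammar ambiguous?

Witness: f f f

Derivation 1: P ⇒ P P ⇒ f P ⇒ f P P ⇒ f f P ⇒ f f f
Derivation 2: P ⇒ P P ⇒ P P P ⇒ f P P ⇒ f f P ⇒ f f f

Two distinct leftmost derivations for the same string.

Ambiguous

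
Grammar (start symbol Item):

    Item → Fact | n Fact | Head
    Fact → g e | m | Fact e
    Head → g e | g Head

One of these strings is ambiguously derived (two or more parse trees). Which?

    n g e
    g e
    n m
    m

g e

n g e: 1 tree
g e: 2 trees
n m: 1 tree
m: 1 tree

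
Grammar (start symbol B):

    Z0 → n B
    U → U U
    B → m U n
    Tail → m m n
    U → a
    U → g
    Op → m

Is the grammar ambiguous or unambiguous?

Ambiguous

Witness: m a a a n

Derivation 1: B ⇒ m U n ⇒ m U U n ⇒ m U U U n ⇒ m a U U n ⇒ m a a U n ⇒ m a a a n
Derivation 2: B ⇒ m U n ⇒ m U U n ⇒ m a U n ⇒ m a U U n ⇒ m a a U n ⇒ m a a a n

Two distinct leftmost derivations for the same string.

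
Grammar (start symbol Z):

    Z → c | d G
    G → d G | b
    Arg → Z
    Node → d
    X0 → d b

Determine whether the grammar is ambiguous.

Unambiguous

Only Z, G are reachable from Z; ignoring the rest: Each reachable nonterminal has at most one production per leading terminal, and all productions are right-linear; the derivation is determined token-by-token.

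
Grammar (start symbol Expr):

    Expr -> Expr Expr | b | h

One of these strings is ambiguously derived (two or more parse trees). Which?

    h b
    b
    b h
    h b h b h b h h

h b h b h b h h

h b: 1 tree
b: 1 tree
b h: 1 tree
h b h b h b h h: 429 trees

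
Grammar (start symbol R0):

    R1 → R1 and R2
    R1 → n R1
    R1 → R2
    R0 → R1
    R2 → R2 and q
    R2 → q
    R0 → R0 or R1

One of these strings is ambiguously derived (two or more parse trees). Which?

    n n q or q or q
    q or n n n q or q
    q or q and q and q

q or q and q and q

n n q or q or q: 1 tree
q or n n n q or q: 1 tree
q or q and q and q: 4 trees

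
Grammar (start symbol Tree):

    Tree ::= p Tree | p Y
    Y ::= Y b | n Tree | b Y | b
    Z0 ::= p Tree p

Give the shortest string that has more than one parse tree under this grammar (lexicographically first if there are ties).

p b b

length 2: no string has ≥2 trees
length 3: p b b has 2 parse trees

Two derivations of p b b:
  Tree ⇒ p Y ⇒ p Y b ⇒ p b b
  Tree ⇒ p Y ⇒ p b Y ⇒ p b b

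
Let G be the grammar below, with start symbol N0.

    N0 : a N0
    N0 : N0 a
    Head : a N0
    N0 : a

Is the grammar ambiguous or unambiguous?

Witness: a a

Derivation 1: N0 ⇒ a N0 ⇒ a a
Derivation 2: N0 ⇒ N0 a ⇒ a a

Two distinct leftmost derivations for the same string.

Ambiguous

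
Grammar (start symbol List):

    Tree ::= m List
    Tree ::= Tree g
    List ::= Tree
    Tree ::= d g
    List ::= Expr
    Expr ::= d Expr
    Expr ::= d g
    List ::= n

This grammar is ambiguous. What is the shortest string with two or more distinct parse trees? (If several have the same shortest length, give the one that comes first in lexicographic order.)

length 1: no string has ≥2 trees
length 2: d g has 2 parse trees

Two derivations of d g:
  List ⇒ Tree ⇒ d g
  List ⇒ Expr ⇒ d g

d g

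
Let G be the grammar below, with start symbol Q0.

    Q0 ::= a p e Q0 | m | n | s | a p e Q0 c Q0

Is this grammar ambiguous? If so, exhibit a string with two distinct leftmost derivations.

Witness: a p e a p e m c m

Derivation 1: Q0 ⇒ a p e Q0 ⇒ a p e a p e Q0 c Q0 ⇒ a p e a p e m c Q0 ⇒ a p e a p e m c m
Derivation 2: Q0 ⇒ a p e Q0 c Q0 ⇒ a p e a p e Q0 c Q0 ⇒ a p e a p e m c Q0 ⇒ a p e a p e m c m

Two distinct leftmost derivations for the same string.

Ambiguous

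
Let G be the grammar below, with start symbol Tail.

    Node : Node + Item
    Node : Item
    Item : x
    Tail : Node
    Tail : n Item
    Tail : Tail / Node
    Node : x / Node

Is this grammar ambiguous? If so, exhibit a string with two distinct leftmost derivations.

Ambiguous

Witness: x / x

Derivation 1: Tail ⇒ Node ⇒ x / Node ⇒ x / Item ⇒ x / x
Derivation 2: Tail ⇒ Tail / Node ⇒ Node / Node ⇒ Item / Node ⇒ x / Node ⇒ x / Item ⇒ x / x

Two distinct leftmost derivations for the same string.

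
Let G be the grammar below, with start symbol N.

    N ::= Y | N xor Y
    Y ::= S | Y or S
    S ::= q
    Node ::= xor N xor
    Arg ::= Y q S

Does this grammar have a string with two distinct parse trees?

(Node, Arg are unreachable from N, so their rules don't affect L(N).) The grammar is stratified — N handles 'xor' (left-recursive), Y handles 'or', S atoms. Each operator has a fixed associativity and precedence level, so every string has one parse.

Unambiguous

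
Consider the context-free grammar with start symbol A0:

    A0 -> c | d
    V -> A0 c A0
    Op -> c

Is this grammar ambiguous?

Unambiguous

(V, Op are unreachable from A0, so their rules don't affect L(A0).) Each reachable nonterminal has at most one production per leading terminal, and all productions are right-linear; the derivation is determined token-by-token.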